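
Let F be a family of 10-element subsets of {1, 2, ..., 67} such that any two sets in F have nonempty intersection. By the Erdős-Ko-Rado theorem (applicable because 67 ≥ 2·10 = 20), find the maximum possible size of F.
max |F| = C(66, 9) = 37014131440

The Erdős-Ko-Rado theorem states: for n ≥ 2k, an intersecting family of k-subsets of an n-element set has size at most C(n − 1, k − 1), with equality for 'star' families {A ⊆ [n] : |A| = k, i ∈ A} (fix an element i). For n = 67, k = 10: C(66, 9) = 37014131440.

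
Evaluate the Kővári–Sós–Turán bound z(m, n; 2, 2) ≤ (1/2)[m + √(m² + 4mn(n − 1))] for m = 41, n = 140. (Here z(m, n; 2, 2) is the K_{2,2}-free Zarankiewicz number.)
z(41, 140; 2, 2) ≤ (1/2)[41 + √(41² + 4·41·140·139)] = (1/2)[41 + √3193121] = 913.9653

Kővári–Sós–Turán: let r_1, ..., r_41 be the row sums and z = Σ r_i the total number of 1s. Each pair of columns can share at most one row with both entries 1 (else a 2×2 all-ones block appears), so Σ_i C(r_i, 2) ≤ C(140, 2) = 9730. By convexity Σ_i C(r_i, 2) ≥ 41·C(z/41, 2) = z(z − 41)/(2·41), giving z² − 41z − 41·140·139 ≤ 0 and hence z ≤ (1/2)[41 + √(1681 + 4·797860)] = (1/2)[41 + √3193121] ≈ (1/2)(41 + 1786.9306) = 913.9653.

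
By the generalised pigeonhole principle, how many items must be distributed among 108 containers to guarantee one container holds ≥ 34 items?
n = (34 − 1)·108 + 1 = 3565

By the generalised pigeonhole principle, to guarantee some box contains ≥ r objects we need more than (r − 1) · k objects total. Threshold: n = (r − 1) · k + 1. With r = 34 and k = 108: n = 33 · 108 + 1 = 3564 + 1 = 3565. For n = 3564 = 33 · 108, we can put exactly 33 objects in every box, avoiding 34 in any single one — so 3565 is tight.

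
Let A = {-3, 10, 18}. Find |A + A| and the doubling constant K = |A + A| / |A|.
K = |A + A| / |A| = 6/3 = 2

Enumerate A + A = {a + b : a, b ∈ A}. With |A| = 3, there are |A|^2 = 9 ordered sum pairs; collecting distinct values, A + A = {-6, 7, 15, 20, 28, 36}, so |A + A| = 6. Thus K = 6/3 = 2. For comparison, the minimum possible |A + A| over all 3-element sets is 2·3 − 1 = 5 (so min K = 5/3), attained only by arithmetic progressions.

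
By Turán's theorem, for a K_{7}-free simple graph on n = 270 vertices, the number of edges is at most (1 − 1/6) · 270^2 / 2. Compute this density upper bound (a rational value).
Turán density bound = (5/6) · 270^2/2 = 30375

Turán's theorem: ex(n, K_{r+1}) is achieved by the complete r-partite Turán graph T(n, r) with parts as balanced as possible, and is at most (1 − 1/r) · n^2/2. For r = 6, n = 270: the density bound is (5/6) · 72900/2 = 30375. Since 6 ∣ 270, the Turán graph T(270, 6) has parts of equal size 45, and its edge count e(T(270, 6)) = 30375 attains the density bound exactly.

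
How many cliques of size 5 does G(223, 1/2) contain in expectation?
E[# K_5] = C(223, 5) · (1/2)^C(5, 2) = 4392741639 / 2^10 ≈ 4289786.756836

For each 5-subset S of vertices (there are C(223, 5) = 4392741639 such S), let X_S = 1 if S induces a K_5 (all C(5, 2) = 10 edges present). Then P(X_S = 1) = (1/2)^10 = 1/1024. By linearity of expectation, E[# K_5] = C(223, 5) · (1/2)^10 = 4392741639 / 1024 ≈ 4289786.756836.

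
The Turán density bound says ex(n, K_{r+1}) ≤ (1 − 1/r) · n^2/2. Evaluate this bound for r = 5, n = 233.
Turán density bound = (4/5) · 233^2/2 = 108578/5 ≈ 21715.6

Turán's theorem: ex(n, K_{r+1}) is achieved by the complete r-partite Turán graph T(n, r) with parts as balanced as possible, and is at most (1 − 1/r) · n^2/2. For r = 5, n = 233: the density bound is (4/5) · 54289/2 = 108578/5 ≈ 21715.6. The integer-valued extremum is e(T(233, 5)) = 21715, which is strictly less than the density bound 108578/5 since 5 ∤ 233 (the parts of T(233, 5) cannot all be equal).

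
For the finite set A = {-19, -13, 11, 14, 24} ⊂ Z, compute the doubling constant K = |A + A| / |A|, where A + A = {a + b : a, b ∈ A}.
K = |A + A| / |A| = 15/5 = 3

Enumerate A + A = {a + b : a, b ∈ A}. With |A| = 5, there are |A|^2 = 25 ordered sum pairs; collecting distinct values, A + A = {-38, -32, -26, -8, -5, -2, 1, 5, 11, 22, 25, 28, 35, 38, 48}, so |A + A| = 15. Thus K = 15/5 = 3. For comparison, the minimum possible |A + A| over all 5-element sets is 2·5 − 1 = 9 (so min K = 9/5), attained only by arithmetic progressions.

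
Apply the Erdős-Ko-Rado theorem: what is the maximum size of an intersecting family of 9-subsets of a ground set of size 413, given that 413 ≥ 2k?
max |F| = C(412, 8) = 19229204065337145

The Erdős-Ko-Rado theorem states: for n ≥ 2k, an intersecting family of k-subsets of an n-element set has size at most C(n − 1, k − 1), with equality for 'star' families {A ⊆ [n] : |A| = k, i ∈ A} (fix an element i). For n = 413, k = 9: C(412, 8) = 19229204065337145.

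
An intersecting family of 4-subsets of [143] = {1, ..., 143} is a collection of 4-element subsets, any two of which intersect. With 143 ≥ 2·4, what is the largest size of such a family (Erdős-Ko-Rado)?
max |F| = C(142, 3) = 467180

Erdős-Ko-Rado (1961): when n ≥ 2k, max |F| = C(n−1, k−1). The bound is attained by the star {A : i ∈ A} for any fixed i ∈ [n]. Here C(143−1, 4−1) = C(142, 3) = 467180.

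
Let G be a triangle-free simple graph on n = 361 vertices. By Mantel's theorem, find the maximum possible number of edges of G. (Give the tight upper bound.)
ex(361, K_3) = ⌊361^2/4⌋ = 32580

Mantel (1907): a triangle-free graph on n vertices has at most ⌊n^2/4⌋ edges, with equality for the complete bipartite graph K_{⌊n/2⌋, ⌈n/2⌉}. For n = 361: ⌊361^2/4⌋ = ⌊130321/4⌋ = 32580. The extremal graph is K_{180, 181}, which has 180·181 = 32580 edges.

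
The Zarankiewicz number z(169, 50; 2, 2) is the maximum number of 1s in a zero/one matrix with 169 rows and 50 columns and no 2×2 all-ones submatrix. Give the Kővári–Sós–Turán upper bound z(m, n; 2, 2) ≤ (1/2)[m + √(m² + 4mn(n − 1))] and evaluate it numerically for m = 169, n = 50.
z(169, 50; 2, 2) ≤ (1/2)[169 + √(169² + 4·169·50·49)] = (1/2)[169 + √1684761] = 733.4917

Kővári–Sós–Turán: let r_1, ..., r_169 be the row sums and z = Σ r_i the total number of 1s. Each pair of columns can share at most one row with both entries 1 (else a 2×2 all-ones block appears), so Σ_i C(r_i, 2) ≤ C(50, 2) = 1225. By convexity Σ_i C(r_i, 2) ≥ 169·C(z/169, 2) = z(z − 169)/(2·169), giving z² − 169z − 169·50·49 ≤ 0 and hence z ≤ (1/2)[169 + √(28561 + 4·414050)] = (1/2)[169 + √1684761] ≈ (1/2)(169 + 1297.9834) = 733.4917.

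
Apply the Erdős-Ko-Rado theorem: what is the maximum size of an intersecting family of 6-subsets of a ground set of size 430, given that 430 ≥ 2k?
max |F| = C(429, 5) = 118289506335

The Erdős-Ko-Rado theorem states: for n ≥ 2k, an intersecting family of k-subsets of an n-element set has size at most C(n − 1, k − 1), with equality for 'star' families {A ⊆ [n] : |A| = k, i ∈ A} (fix an element i). For n = 430, k = 6: C(429, 5) = 118289506335.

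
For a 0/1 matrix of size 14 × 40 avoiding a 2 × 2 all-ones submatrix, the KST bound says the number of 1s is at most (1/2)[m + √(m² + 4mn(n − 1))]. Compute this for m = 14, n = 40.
z(14, 40; 2, 2) ≤ (1/2)[14 + √(14² + 4·14·40·39)] = (1/2)[14 + √87556] = 154.9493

Kővári–Sós–Turán: let r_1, ..., r_14 be the row sums and z = Σ r_i the total number of 1s. Each pair of columns can share at most one row with both entries 1 (else a 2×2 all-ones block appears), so Σ_i C(r_i, 2) ≤ C(40, 2) = 780. By convexity Σ_i C(r_i, 2) ≥ 14·C(z/14, 2) = z(z − 14)/(2·14), giving z² − 14z − 14·40·39 ≤ 0 and hence z ≤ (1/2)[14 + √(196 + 4·21840)] = (1/2)[14 + √87556] ≈ (1/2)(14 + 295.8986) = 154.9493.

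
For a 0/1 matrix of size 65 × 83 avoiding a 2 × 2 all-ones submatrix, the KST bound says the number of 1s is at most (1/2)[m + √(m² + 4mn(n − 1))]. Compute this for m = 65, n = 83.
z(65, 83; 2, 2) ≤ (1/2)[65 + √(65² + 4·65·83·82)] = (1/2)[65 + √1773785] = 698.4176

Kővári–Sós–Turán: let r_1, ..., r_65 be the row sums and z = Σ r_i the total number of 1s. Each pair of columns can share at most one row with both entries 1 (else a 2×2 all-ones block appears), so Σ_i C(r_i, 2) ≤ C(83, 2) = 3403. By convexity Σ_i C(r_i, 2) ≥ 65·C(z/65, 2) = z(z − 65)/(2·65), giving z² − 65z − 65·83·82 ≤ 0 and hence z ≤ (1/2)[65 + √(4225 + 4·442390)] = (1/2)[65 + √1773785] ≈ (1/2)(65 + 1331.8352) = 698.4176.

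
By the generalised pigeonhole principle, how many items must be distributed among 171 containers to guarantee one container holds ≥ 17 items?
n = (17 − 1)·171 + 1 = 2737

By the generalised pigeonhole principle, to guarantee some box contains ≥ r objects we need more than (r − 1) · k objects total. Threshold: n = (r − 1) · k + 1. With r = 17 and k = 171: n = 16 · 171 + 1 = 2736 + 1 = 2737. For n = 2736 = 16 · 171, we can put exactly 16 objects in every box, avoiding 17 in any single one — so 2737 is tight.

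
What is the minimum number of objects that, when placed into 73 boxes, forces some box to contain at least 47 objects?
n = (47 − 1)·73 + 1 = 3359

By the generalised pigeonhole principle, to guarantee some box contains ≥ r objects we need more than (r − 1) · k objects total. Threshold: n = (r − 1) · k + 1. With r = 47 and k = 73: n = 46 · 73 + 1 = 3358 + 1 = 3359. For n = 3358 = 46 · 73, we can put exactly 46 objects in every box, avoiding 47 in any single one — so 3359 is tight.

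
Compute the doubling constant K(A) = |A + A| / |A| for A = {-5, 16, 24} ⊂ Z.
K = |A + A| / |A| = 6/3 = 2

Enumerate A + A = {a + b : a, b ∈ A}. With |A| = 3, there are |A|^2 = 9 ordered sum pairs; collecting distinct values, A + A = {-10, 11, 19, 32, 40, 48}, so |A + A| = 6. Thus K = 6/3 = 2. For comparison, the minimum possible |A + A| over all 3-element sets is 2·3 − 1 = 5 (so min K = 5/3), attained only by arithmetic progressions.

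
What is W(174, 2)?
W(174, 2) = 174 + 1 = 175

A 2-term AP is any pair of integers, so a monochromatic 2-AP exists iff some colour is used at least twice. With 174 colours, the colouring i ↦ i on {1, ..., 174} uses each colour once, avoiding any monochromatic pair, so W(174, 2) > 174. For {1, ..., 175}, pigeonhole forces two integers of the same colour, which form a monochromatic 2-AP. Hence W(174, 2) = 175.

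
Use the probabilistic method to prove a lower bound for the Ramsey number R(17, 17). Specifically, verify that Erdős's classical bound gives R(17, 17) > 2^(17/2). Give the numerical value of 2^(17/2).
2^(17/2) = 362.0387; so R(17, 17) > 362.0387

Colour each edge of K_n uniformly at random with red/blue. The expected number of monochromatic K_17 is C(n, 17) · 2 · 2^(−C(17,2)). If C(n, 17) · 2^(1 − C(17,2)) < 1, then with positive probability no monochromatic K_17 exists, so R(17, 17) > n. The standard estimate C(n, 17) ≤ n^17/17! shows this inequality holds whenever n ≤ 2^(17/2) (since 17! · 2^(C(17,2) − 1) > 2^(17^2/2) ≥ n^17). Hence R(17, 17) > 2^(17/2) = 362.0387.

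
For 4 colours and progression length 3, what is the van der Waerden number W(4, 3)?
W(4, 3) = 76

W(4, 3) = 76. The lower bound W(4, 3) > 75 comes from an explicit good 4-colouring of [1, 75]; the upper bound W(4, 3) ≤ 76 was verified by exhaustive search over 4-colourings of [1, 76].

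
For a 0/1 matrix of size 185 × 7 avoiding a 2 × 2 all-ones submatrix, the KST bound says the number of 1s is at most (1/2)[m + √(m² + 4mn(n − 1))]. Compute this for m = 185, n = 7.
z(185, 7; 2, 2) ≤ (1/2)[185 + √(185² + 4·185·7·6)] = (1/2)[185 + √65305] = 220.2742

Kővári–Sós–Turán: let r_1, ..., r_185 be the row sums and z = Σ r_i the total number of 1s. Each pair of columns can share at most one row with both entries 1 (else a 2×2 all-ones block appears), so Σ_i C(r_i, 2) ≤ C(7, 2) = 21. By convexity Σ_i C(r_i, 2) ≥ 185·C(z/185, 2) = z(z − 185)/(2·185), giving z² − 185z − 185·7·6 ≤ 0 and hence z ≤ (1/2)[185 + √(34225 + 4·7770)] = (1/2)[185 + √65305] ≈ (1/2)(185 + 255.5484) = 220.2742.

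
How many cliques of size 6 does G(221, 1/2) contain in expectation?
E[# K_6] = C(221, 6) · (1/2)^C(6, 2) = 151111164204 / 2^15 = 37777791051/8192 ≈ 4611546.759155

For each 6-subset S of vertices (there are C(221, 6) = 151111164204 such S), let X_S = 1 if S induces a K_6 (all C(6, 2) = 15 edges present). Then P(X_S = 1) = (1/2)^15 = 1/32768. By linearity of expectation, E[# K_6] = C(221, 6) · (1/2)^15 = 151111164204 / 32768 = 37777791051/8192 ≈ 4611546.759155.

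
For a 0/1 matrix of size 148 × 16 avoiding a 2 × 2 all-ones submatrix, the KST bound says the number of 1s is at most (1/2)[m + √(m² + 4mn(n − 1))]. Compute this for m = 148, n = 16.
z(148, 16; 2, 2) ≤ (1/2)[148 + √(148² + 4·148·16·15)] = (1/2)[148 + √163984] = 276.4747

Kővári–Sós–Turán: let r_1, ..., r_148 be the row sums and z = Σ r_i the total number of 1s. Each pair of columns can share at most one row with both entries 1 (else a 2×2 all-ones block appears), so Σ_i C(r_i, 2) ≤ C(16, 2) = 120. By convexity Σ_i C(r_i, 2) ≥ 148·C(z/148, 2) = z(z − 148)/(2·148), giving z² − 148z − 148·16·15 ≤ 0 and hence z ≤ (1/2)[148 + √(21904 + 4·35520)] = (1/2)[148 + √163984] ≈ (1/2)(148 + 404.9494) = 276.4747.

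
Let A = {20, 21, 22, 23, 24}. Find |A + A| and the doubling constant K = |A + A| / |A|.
K = |A + A| / |A| = 9/5

Enumerate A + A = {a + b : a, b ∈ A}. With |A| = 5, there are |A|^2 = 25 ordered sum pairs; collecting distinct values, A + A = {40, 41, 42, 43, 44, 45, 46, 47, 48}, so |A + A| = 9. Thus K = 9/5. Here |A + A| = 2|A| − 1 = 9, the minimum possible — so K = 9/5 is minimal, which holds iff A is an arithmetic progression.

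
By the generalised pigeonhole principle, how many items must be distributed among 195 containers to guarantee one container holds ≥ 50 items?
n = (50 − 1)·195 + 1 = 9556

By the generalised pigeonhole principle, to guarantee some box contains ≥ r objects we need more than (r − 1) · k objects total. Threshold: n = (r − 1) · k + 1. With r = 50 and k = 195: n = 49 · 195 + 1 = 9555 + 1 = 9556. For n = 9555 = 49 · 195, we can put exactly 49 objects in every box, avoiding 50 in any single one — so 9556 is tight.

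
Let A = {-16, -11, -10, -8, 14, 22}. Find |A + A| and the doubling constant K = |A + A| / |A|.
K = |A + A| / |A| = 20/6 = 10/3

Enumerate A + A = {a + b : a, b ∈ A}. With |A| = 6, there are |A|^2 = 36 ordered sum pairs; collecting distinct values, A + A = {-32, -27, -26, -24, -22, -21, -20, -19, -18, -16, -2, 3, 4, 6, 11, 12, 14, 28, 36, 44}, so |A + A| = 20. Thus K = 20/6 = 10/3. For comparison, the minimum possible |A + A| over all 6-element sets is 2·6 − 1 = 11 (so min K = 11/6), attained only by arithmetic progressions.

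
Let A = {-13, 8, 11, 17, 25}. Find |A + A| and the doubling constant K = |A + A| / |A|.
K = |A + A| / |A| = 15/5 = 3

Enumerate A + A = {a + b : a, b ∈ A}. With |A| = 5, there are |A|^2 = 25 ordered sum pairs; collecting distinct values, A + A = {-26, -5, -2, 4, 12, 16, 19, 22, 25, 28, 33, 34, 36, 42, 50}, so |A + A| = 15. Thus K = 15/5 = 3. For comparison, the minimum possible |A + A| over all 5-element sets is 2·5 − 1 = 9 (so min K = 9/5), attained only by arithmetic progressions.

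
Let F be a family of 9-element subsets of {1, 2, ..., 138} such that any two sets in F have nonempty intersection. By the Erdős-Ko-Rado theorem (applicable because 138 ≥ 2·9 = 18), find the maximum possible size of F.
max |F| = C(137, 8) = 2499296258745

Erdős-Ko-Rado (1961): when n ≥ 2k, max |F| = C(n−1, k−1). The bound is attained by the star {A : i ∈ A} for any fixed i ∈ [n]. Here C(138−1, 9−1) = C(137, 8) = 2499296258745.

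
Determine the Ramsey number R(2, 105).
R(2, 105) = 105

R(2, k) = k for all k ≥ 2: in a 2-colouring of K_k, either some edge is red (a red K_2) or all edges are blue (a blue K_k). And K_{104} coloured all-blue has no blue K_105, so R(2, 105) > 104. Hence R(2, 105) = 105.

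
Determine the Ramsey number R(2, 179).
R(2, 179) = 179

R(2, k) = k for all k ≥ 2: in a 2-colouring of K_k, either some edge is red (a red K_2) or all edges are blue (a blue K_k). And K_{178} coloured all-blue has no blue K_179, so R(2, 179) > 178. Hence R(2, 179) = 179.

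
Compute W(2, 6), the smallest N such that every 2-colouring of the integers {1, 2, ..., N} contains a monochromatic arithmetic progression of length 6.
W(2, 6) = 1132

This is a classical value, W(2, 6) = 1132, established by combining an explicit 2-colouring of {1, ..., 1131} with no monochromatic 6-AP (giving the lower bound W(2, 6) > 1131) and a finite case analysis / exhaustive computer search showing every 2-colouring of {1, ..., 1132} has such an AP.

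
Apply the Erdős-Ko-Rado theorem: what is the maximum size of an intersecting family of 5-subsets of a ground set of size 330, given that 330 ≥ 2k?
max |F| = C(329, 4) = 479318126

Erdős-Ko-Rado (1961): when n ≥ 2k, max |F| = C(n−1, k−1). The bound is attained by the star {A : i ∈ A} for any fixed i ∈ [n]. Here C(330−1, 5−1) = C(329, 4) = 479318126.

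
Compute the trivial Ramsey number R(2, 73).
R(2, 73) = 73

R(2, k) = k for all k ≥ 2: in a 2-colouring of K_k, either some edge is red (a red K_2) or all edges are blue (a blue K_k). And K_{72} coloured all-blue has no blue K_73, so R(2, 73) > 72. Hence R(2, 73) = 73.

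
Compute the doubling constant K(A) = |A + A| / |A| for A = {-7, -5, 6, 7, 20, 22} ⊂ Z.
K = |A + A| / |A| = 19/6

Enumerate A + A = {a + b : a, b ∈ A}. With |A| = 6, there are |A|^2 = 36 ordered sum pairs; collecting distinct values, A + A = {-14, -12, -10, -1, 0, 1, 2, 12, 13, 14, 15, 17, 26, 27, 28, 29, 40, 42, 44}, so |A + A| = 19. Thus K = 19/6. For comparison, the minimum possible |A + A| over all 6-element sets is 2·6 − 1 = 11 (so min K = 11/6), attained only by arithmetic progressions.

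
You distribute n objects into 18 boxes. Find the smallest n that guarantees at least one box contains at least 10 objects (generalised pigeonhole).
n = (10 − 1)·18 + 1 = 163

By the generalised pigeonhole principle, to guarantee some box contains ≥ r objects we need more than (r − 1) · k objects total. Threshold: n = (r − 1) · k + 1. With r = 10 and k = 18: n = 9 · 18 + 1 = 162 + 1 = 163. For n = 162 = 9 · 18, we can put exactly 9 objects in every box, avoiding 10 in any single one — so 163 is tight.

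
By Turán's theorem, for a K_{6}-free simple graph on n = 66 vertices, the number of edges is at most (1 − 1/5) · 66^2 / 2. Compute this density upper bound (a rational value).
Turán density bound = (4/5) · 66^2/2 = 8712/5 ≈ 1742.4

Turán's theorem: ex(n, K_{r+1}) is achieved by the complete r-partite Turán graph T(n, r) with parts as balanced as possible, and is at most (1 − 1/r) · n^2/2. For r = 5, n = 66: the density bound is (4/5) · 4356/2 = 8712/5 ≈ 1742.4. The integer-valued extremum is e(T(66, 5)) = 1742, which is strictly less than the density bound 8712/5 since 5 ∤ 66 (the parts of T(66, 5) cannot all be equal).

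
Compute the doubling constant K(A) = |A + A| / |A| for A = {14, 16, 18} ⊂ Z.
K = |A + A| / |A| = 5/3

Enumerate A + A = {a + b : a, b ∈ A}. With |A| = 3, there are |A|^2 = 9 ordered sum pairs; collecting distinct values, A + A = {28, 30, 32, 34, 36}, so |A + A| = 5. Thus K = 5/3. Here |A + A| = 2|A| − 1 = 5, the minimum possible — so K = 5/3 is minimal, which holds iff A is an arithmetic progression.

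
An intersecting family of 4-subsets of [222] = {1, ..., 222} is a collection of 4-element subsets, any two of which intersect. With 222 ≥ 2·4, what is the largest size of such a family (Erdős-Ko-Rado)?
max |F| = C(221, 3) = 1774630

The Erdős-Ko-Rado theorem states: for n ≥ 2k, an intersecting family of k-subsets of an n-element set has size at most C(n − 1, k − 1), with equality for 'star' families {A ⊆ [n] : |A| = k, i ∈ A} (fix an element i). For n = 222, k = 4: C(221, 3) = 1774630.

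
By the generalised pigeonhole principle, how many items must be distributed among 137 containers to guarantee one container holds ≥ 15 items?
n = (15 − 1)·137 + 1 = 1919

By the generalised pigeonhole principle, to guarantee some box contains ≥ r objects we need more than (r − 1) · k objects total. Threshold: n = (r − 1) · k + 1. With r = 15 and k = 137: n = 14 · 137 + 1 = 1918 + 1 = 1919. For n = 1918 = 14 · 137, we can put exactly 14 objects in every box, avoiding 15 in any single one — so 1919 is tight.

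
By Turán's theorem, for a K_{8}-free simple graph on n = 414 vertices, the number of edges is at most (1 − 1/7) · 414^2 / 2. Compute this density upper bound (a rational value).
Turán density bound = (6/7) · 414^2/2 = 514188/7 ≈ 73455.4286

Turán's theorem: ex(n, K_{r+1}) is achieved by the complete r-partite Turán graph T(n, r) with parts as balanced as possible, and is at most (1 − 1/r) · n^2/2. For r = 7, n = 414: the density bound is (6/7) · 171396/2 = 514188/7 ≈ 73455.4286. The integer-valued extremum is e(T(414, 7)) = 73455, which is strictly less than the density bound 514188/7 since 7 ∤ 414 (the parts of T(414, 7) cannot all be equal).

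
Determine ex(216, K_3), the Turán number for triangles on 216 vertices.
ex(216, K_3) = ⌊216^2/4⌋ = 11664

Mantel (1907): a triangle-free graph on n vertices has at most ⌊n^2/4⌋ edges, with equality for the complete bipartite graph K_{⌊n/2⌋, ⌈n/2⌉}. For n = 216: ⌊216^2/4⌋ = ⌊46656/4⌋ = 11664. The extremal graph is K_{108, 108}, which has 108·108 = 11664 edges.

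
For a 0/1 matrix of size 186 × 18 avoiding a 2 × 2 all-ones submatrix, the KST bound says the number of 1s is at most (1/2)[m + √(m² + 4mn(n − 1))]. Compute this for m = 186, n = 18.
z(186, 18; 2, 2) ≤ (1/2)[186 + √(186² + 4·186·18·17)] = (1/2)[186 + √262260] = 349.0566

Kővári–Sós–Turán: let r_1, ..., r_186 be the row sums and z = Σ r_i the total number of 1s. Each pair of columns can share at most one row with both entries 1 (else a 2×2 all-ones block appears), so Σ_i C(r_i, 2) ≤ C(18, 2) = 153. By convexity Σ_i C(r_i, 2) ≥ 186·C(z/186, 2) = z(z − 186)/(2·186), giving z² − 186z − 186·18·17 ≤ 0 and hence z ≤ (1/2)[186 + √(34596 + 4·56916)] = (1/2)[186 + √262260] ≈ (1/2)(186 + 512.1133) = 349.0566.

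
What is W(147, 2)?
W(147, 2) = 147 + 1 = 148

A 2-term AP is any pair of integers, so a monochromatic 2-AP exists iff some colour is used at least twice. With 147 colours, the colouring i ↦ i on {1, ..., 147} uses each colour once, avoiding any monochromatic pair, so W(147, 2) > 147. For {1, ..., 148}, pigeonhole forces two integers of the same colour, which form a monochromatic 2-AP. Hence W(147, 2) = 148.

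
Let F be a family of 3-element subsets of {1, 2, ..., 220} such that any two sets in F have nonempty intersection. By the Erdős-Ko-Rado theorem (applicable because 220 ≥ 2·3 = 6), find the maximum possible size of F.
max |F| = C(219, 2) = 23871

The Erdős-Ko-Rado theorem states: for n ≥ 2k, an intersecting family of k-subsets of an n-element set has size at most C(n − 1, k − 1), with equality for 'star' families {A ⊆ [n] : |A| = k, i ∈ A} (fix an element i). For n = 220, k = 3: C(219, 2) = 23871.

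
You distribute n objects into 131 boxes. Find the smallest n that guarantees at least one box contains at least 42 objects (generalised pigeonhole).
n = (42 − 1)·131 + 1 = 5372

By the generalised pigeonhole principle, to guarantee some box contains ≥ r objects we need more than (r − 1) · k objects total. Threshold: n = (r − 1) · k + 1. With r = 42 and k = 131: n = 41 · 131 + 1 = 5371 + 1 = 5372. For n = 5371 = 41 · 131, we can put exactly 41 objects in every box, avoiding 42 in any single one — so 5372 is tight.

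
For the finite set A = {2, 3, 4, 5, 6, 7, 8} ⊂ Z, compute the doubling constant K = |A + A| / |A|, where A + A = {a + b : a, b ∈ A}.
K = |A + A| / |A| = 13/7

Enumerate A + A = {a + b : a, b ∈ A}. With |A| = 7, there are |A|^2 = 49 ordered sum pairs; collecting distinct values, A + A = {4, 5, 6, 7, 8, 9, 10, 11, 12, 13, 14, 15, 16}, so |A + A| = 13. Thus K = 13/7. Here |A + A| = 2|A| − 1 = 13, the minimum possible — so K = 13/7 is minimal, which holds iff A is an arithmetic progression.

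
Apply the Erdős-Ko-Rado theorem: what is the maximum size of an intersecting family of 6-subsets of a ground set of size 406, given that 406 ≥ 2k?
max |F| = C(405, 5) = 88578967581

The Erdős-Ko-Rado theorem states: for n ≥ 2k, an intersecting family of k-subsets of an n-element set has size at most C(n − 1, k − 1), with equality for 'star' families {A ⊆ [n] : |A| = k, i ∈ A} (fix an element i). For n = 406, k = 6: C(405, 5) = 88578967581.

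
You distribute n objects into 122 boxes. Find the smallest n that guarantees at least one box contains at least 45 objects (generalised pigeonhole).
n = (45 − 1)·122 + 1 = 5369

By the generalised pigeonhole principle, to guarantee some box contains ≥ r objects we need more than (r − 1) · k objects total. Threshold: n = (r − 1) · k + 1. With r = 45 and k = 122: n = 44 · 122 + 1 = 5368 + 1 = 5369. For n = 5368 = 44 · 122, we can put exactly 44 objects in every box, avoiding 45 in any single one — so 5369 is tight.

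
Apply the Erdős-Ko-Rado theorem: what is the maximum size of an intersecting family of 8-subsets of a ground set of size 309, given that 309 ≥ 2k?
max |F| = C(308, 7) = 48708300469488

Erdős-Ko-Rado (1961): when n ≥ 2k, max |F| = C(n−1, k−1). The bound is attained by the star {A : i ∈ A} for any fixed i ∈ [n]. Here C(309−1, 8−1) = C(308, 7) = 48708300469488.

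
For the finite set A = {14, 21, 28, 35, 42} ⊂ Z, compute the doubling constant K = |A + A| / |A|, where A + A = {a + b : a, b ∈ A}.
K = |A + A| / |A| = 9/5

Enumerate A + A = {a + b : a, b ∈ A}. With |A| = 5, there are |A|^2 = 25 ordered sum pairs; collecting distinct values, A + A = {28, 35, 42, 49, 56, 63, 70, 77, 84}, so |A + A| = 9. Thus K = 9/5. Here |A + A| = 2|A| − 1 = 9, the minimum possible — so K = 9/5 is minimal, which holds iff A is an arithmetic progression.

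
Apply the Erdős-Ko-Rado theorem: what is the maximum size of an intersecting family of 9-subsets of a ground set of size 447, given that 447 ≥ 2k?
max |F| = C(446, 8) = 36453488725919265

The Erdős-Ko-Rado theorem states: for n ≥ 2k, an intersecting family of k-subsets of an n-element set has size at most C(n − 1, k − 1), with equality for 'star' families {A ⊆ [n] : |A| = k, i ∈ A} (fix an element i). For n = 447, k = 9: C(446, 8) = 36453488725919265.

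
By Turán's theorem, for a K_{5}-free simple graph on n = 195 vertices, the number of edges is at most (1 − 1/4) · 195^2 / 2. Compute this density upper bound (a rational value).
Turán density bound = (3/4) · 195^2/2 = 114075/8 ≈ 14259.375

Turán's theorem: ex(n, K_{r+1}) is achieved by the complete r-partite Turán graph T(n, r) with parts as balanced as possible, and is at most (1 − 1/r) · n^2/2. For r = 4, n = 195: the density bound is (3/4) · 38025/2 = 114075/8 ≈ 14259.375. The integer-valued extremum is e(T(195, 4)) = 14259, which is strictly less than the density bound 114075/8 since 4 ∤ 195 (the parts of T(195, 4) cannot all be equal).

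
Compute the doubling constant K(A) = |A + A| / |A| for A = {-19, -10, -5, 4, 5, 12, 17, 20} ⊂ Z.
K = |A + A| / |A| = 32/8 = 4

Enumerate A + A = {a + b : a, b ∈ A}. With |A| = 8, there are |A|^2 = 64 ordered sum pairs; collecting distinct values, A + A = {-38, -29, -24, -20, -15, -14, -10, -7, -6, -5, -2, -1, 0, 1, 2, 7, 8, 9, 10, 12, 15, 16, 17, 21, 22, 24, 25, 29, 32, 34, 37, 40}, so |A + A| = 32. Thus K = 32/8 = 4. For comparison, the minimum possible |A + A| over all 8-element sets is 2·8 − 1 = 15 (so min K = 15/8), attained only by arithmetic progressions.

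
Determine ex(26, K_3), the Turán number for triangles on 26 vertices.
ex(26, K_3) = ⌊26^2/4⌋ = 169

Mantel (1907): a triangle-free graph on n vertices has at most ⌊n^2/4⌋ edges, with equality for the complete bipartite graph K_{⌊n/2⌋, ⌈n/2⌉}. For n = 26: ⌊26^2/4⌋ = ⌊676/4⌋ = 169. The extremal graph is K_{13, 13}, which has 13·13 = 169 edges.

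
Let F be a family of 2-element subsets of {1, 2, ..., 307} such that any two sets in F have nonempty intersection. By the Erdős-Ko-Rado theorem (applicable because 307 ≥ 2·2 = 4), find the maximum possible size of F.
max |F| = C(306, 1) = 306

Erdős-Ko-Rado (1961): when n ≥ 2k, max |F| = C(n−1, k−1). The bound is attained by the star {A : i ∈ A} for any fixed i ∈ [n]. Here C(307−1, 2−1) = C(306, 1) = 306.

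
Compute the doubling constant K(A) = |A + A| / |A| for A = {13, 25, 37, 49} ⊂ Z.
K = |A + A| / |A| = 7/4

Enumerate A + A = {a + b : a, b ∈ A}. With |A| = 4, there are |A|^2 = 16 ordered sum pairs; collecting distinct values, A + A = {26, 38, 50, 62, 74, 86, 98}, so |A + A| = 7. Thus K = 7/4. Here |A + A| = 2|A| − 1 = 7, the minimum possible — so K = 7/4 is minimal, which holds iff A is an arithmetic progression.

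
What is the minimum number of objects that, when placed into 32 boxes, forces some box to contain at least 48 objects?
n = (48 − 1)·32 + 1 = 1505

By the generalised pigeonhole principle, to guarantee some box contains ≥ r objects we need more than (r − 1) · k objects total. Threshold: n = (r − 1) · k + 1. With r = 48 and k = 32: n = 47 · 32 + 1 = 1504 + 1 = 1505. For n = 1504 = 47 · 32, we can put exactly 47 objects in every box, avoiding 48 in any single one — so 1505 is tight.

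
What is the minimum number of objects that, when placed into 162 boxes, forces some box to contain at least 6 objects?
n = (6 − 1)·162 + 1 = 811

By the generalised pigeonhole principle, to guarantee some box contains ≥ r objects we need more than (r − 1) · k objects total. Threshold: n = (r − 1) · k + 1. With r = 6 and k = 162: n = 5 · 162 + 1 = 810 + 1 = 811. For n = 810 = 5 · 162, we can put exactly 5 objects in every box, avoiding 6 in any single one — so 811 is tight.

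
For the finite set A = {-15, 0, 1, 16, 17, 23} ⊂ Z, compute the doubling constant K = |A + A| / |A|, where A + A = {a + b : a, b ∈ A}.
K = |A + A| / |A| = 18/6 = 3

Enumerate A + A = {a + b : a, b ∈ A}. With |A| = 6, there are |A|^2 = 36 ordered sum pairs; collecting distinct values, A + A = {-30, -15, -14, 0, 1, 2, 8, 16, 17, 18, 23, 24, 32, 33, 34, 39, 40, 46}, so |A + A| = 18. Thus K = 18/6 = 3. For comparison, the minimum possible |A + A| over all 6-element sets is 2·6 − 1 = 11 (so min K = 11/6), attained only by arithmetic progressions.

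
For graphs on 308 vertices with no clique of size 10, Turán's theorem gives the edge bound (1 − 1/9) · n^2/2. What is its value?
Turán density bound = (8/9) · 308^2/2 = 379456/9 ≈ 42161.7778

Turán's theorem: ex(n, K_{r+1}) is achieved by the complete r-partite Turán graph T(n, r) with parts as balanced as possible, and is at most (1 − 1/r) · n^2/2. For r = 9, n = 308: the density bound is (8/9) · 94864/2 = 379456/9 ≈ 42161.7778. The integer-valued extremum is e(T(308, 9)) = 42161, which is strictly less than the density bound 379456/9 since 9 ∤ 308 (the parts of T(308, 9) cannot all be equal).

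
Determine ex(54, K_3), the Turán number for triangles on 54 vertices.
ex(54, K_3) = ⌊54^2/4⌋ = 729

Mantel (1907): a triangle-free graph on n vertices has at most ⌊n^2/4⌋ edges, with equality for the complete bipartite graph K_{⌊n/2⌋, ⌈n/2⌉}. For n = 54: ⌊54^2/4⌋ = ⌊2916/4⌋ = 729. The extremal graph is K_{27, 27}, which has 27·27 = 729 edges.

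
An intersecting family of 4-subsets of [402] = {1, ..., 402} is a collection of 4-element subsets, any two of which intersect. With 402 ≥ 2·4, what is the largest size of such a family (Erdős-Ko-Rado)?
max |F| = C(401, 3) = 10666600

The Erdős-Ko-Rado theorem states: for n ≥ 2k, an intersecting family of k-subsets of an n-element set has size at most C(n − 1, k − 1), with equality for 'star' families {A ⊆ [n] : |A| = k, i ∈ A} (fix an element i). For n = 402, k = 4: C(401, 3) = 10666600.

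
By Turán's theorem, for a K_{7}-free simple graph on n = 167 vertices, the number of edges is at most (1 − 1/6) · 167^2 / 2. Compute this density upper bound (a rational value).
Turán density bound = (5/6) · 167^2/2 = 139445/12 ≈ 11620.4167

Turán's theorem: ex(n, K_{r+1}) is achieved by the complete r-partite Turán graph T(n, r) with parts as balanced as possible, and is at most (1 − 1/r) · n^2/2. For r = 6, n = 167: the density bound is (5/6) · 27889/2 = 139445/12 ≈ 11620.4167. The integer-valued extremum is e(T(167, 6)) = 11620, which is strictly less than the density bound 139445/12 since 6 ∤ 167 (the parts of T(167, 6) cannot all be equal).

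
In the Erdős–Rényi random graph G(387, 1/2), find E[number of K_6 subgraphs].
E[# K_6] = C(387, 6) · (1/2)^C(6, 2) = 4487659153824 / 2^15 = 140239348557/1024 ≈ 136952488.825195

For each 6-subset S of vertices (there are C(387, 6) = 4487659153824 such S), let X_S = 1 if S induces a K_6 (all C(6, 2) = 15 edges present). Then P(X_S = 1) = (1/2)^15 = 1/32768. By linearity of expectation, E[# K_6] = C(387, 6) · (1/2)^15 = 4487659153824 / 32768 = 140239348557/1024 ≈ 136952488.825195.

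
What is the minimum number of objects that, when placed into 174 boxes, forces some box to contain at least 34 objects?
n = (34 − 1)·174 + 1 = 5743

By the generalised pigeonhole principle, to guarantee some box contains ≥ r objects we need more than (r − 1) · k objects total. Threshold: n = (r − 1) · k + 1. With r = 34 and k = 174: n = 33 · 174 + 1 = 5742 + 1 = 5743. For n = 5742 = 33 · 174, we can put exactly 33 objects in every box, avoiding 34 in any single one — so 5743 is tight.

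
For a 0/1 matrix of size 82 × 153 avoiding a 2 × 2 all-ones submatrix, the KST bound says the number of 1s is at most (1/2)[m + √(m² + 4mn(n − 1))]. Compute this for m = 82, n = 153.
z(82, 153; 2, 2) ≤ (1/2)[82 + √(82² + 4·82·153·152)] = (1/2)[82 + √7634692] = 1422.5473

Kővári–Sós–Turán: let r_1, ..., r_82 be the row sums and z = Σ r_i the total number of 1s. Each pair of columns can share at most one row with both entries 1 (else a 2×2 all-ones block appears), so Σ_i C(r_i, 2) ≤ C(153, 2) = 11628. By convexity Σ_i C(r_i, 2) ≥ 82·C(z/82, 2) = z(z − 82)/(2·82), giving z² − 82z − 82·153·152 ≤ 0 and hence z ≤ (1/2)[82 + √(6724 + 4·1906992)] = (1/2)[82 + √7634692] ≈ (1/2)(82 + 2763.0946) = 1422.5473.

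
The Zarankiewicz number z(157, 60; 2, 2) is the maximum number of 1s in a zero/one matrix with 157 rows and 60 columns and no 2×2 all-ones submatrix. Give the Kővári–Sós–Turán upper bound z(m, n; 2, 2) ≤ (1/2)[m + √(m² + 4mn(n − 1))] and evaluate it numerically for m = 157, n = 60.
z(157, 60; 2, 2) ≤ (1/2)[157 + √(157² + 4·157·60·59)] = (1/2)[157 + √2247769] = 828.1281

Kővári–Sós–Turán: let r_1, ..., r_157 be the row sums and z = Σ r_i the total number of 1s. Each pair of columns can share at most one row with both entries 1 (else a 2×2 all-ones block appears), so Σ_i C(r_i, 2) ≤ C(60, 2) = 1770. By convexity Σ_i C(r_i, 2) ≥ 157·C(z/157, 2) = z(z − 157)/(2·157), giving z² − 157z − 157·60·59 ≤ 0 and hence z ≤ (1/2)[157 + √(24649 + 4·555780)] = (1/2)[157 + √2247769] ≈ (1/2)(157 + 1499.2561) = 828.1281.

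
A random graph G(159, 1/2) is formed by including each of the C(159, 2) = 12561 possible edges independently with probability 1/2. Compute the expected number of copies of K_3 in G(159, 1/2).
E[# K_3] = C(159, 3) · (1/2)^C(3, 2) = 657359 / 2^3 = 82169.875

For each 3-subset S of vertices (there are C(159, 3) = 657359 such S), let X_S = 1 if S induces a K_3 (all C(3, 2) = 3 edges present). Then P(X_S = 1) = (1/2)^3 = 1/8. By linearity of expectation, E[# K_3] = C(159, 3) · (1/2)^3 = 657359 / 8 = 82169.875.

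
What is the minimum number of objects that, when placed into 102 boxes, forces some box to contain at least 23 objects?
n = (23 − 1)·102 + 1 = 2245

By the generalised pigeonhole principle, to guarantee some box contains ≥ r objects we need more than (r − 1) · k objects total. Threshold: n = (r − 1) · k + 1. With r = 23 and k = 102: n = 22 · 102 + 1 = 2244 + 1 = 2245. For n = 2244 = 22 · 102, we can put exactly 22 objects in every box, avoiding 23 in any single one — so 2245 is tight.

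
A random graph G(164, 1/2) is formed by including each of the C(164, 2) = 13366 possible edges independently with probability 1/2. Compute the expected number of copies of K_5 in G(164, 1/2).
E[# K_5] = C(164, 5) · (1/2)^C(5, 2) = 929632032 / 2^10 = 29051001/32 = 907843.78125

For each 5-subset S of vertices (there are C(164, 5) = 929632032 such S), let X_S = 1 if S induces a K_5 (all C(5, 2) = 10 edges present). Then P(X_S = 1) = (1/2)^10 = 1/1024. By linearity of expectation, E[# K_5] = C(164, 5) · (1/2)^10 = 929632032 / 1024 = 29051001/32 = 907843.78125.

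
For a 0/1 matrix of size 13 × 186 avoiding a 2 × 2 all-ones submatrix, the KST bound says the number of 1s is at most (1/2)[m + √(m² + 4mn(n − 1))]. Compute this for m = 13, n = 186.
z(13, 186; 2, 2) ≤ (1/2)[13 + √(13² + 4·13·186·185)] = (1/2)[13 + √1789489] = 675.3589

Kővári–Sós–Turán: let r_1, ..., r_13 be the row sums and z = Σ r_i the total number of 1s. Each pair of columns can share at most one row with both entries 1 (else a 2×2 all-ones block appears), so Σ_i C(r_i, 2) ≤ C(186, 2) = 17205. By convexity Σ_i C(r_i, 2) ≥ 13·C(z/13, 2) = z(z − 13)/(2·13), giving z² − 13z − 13·186·185 ≤ 0 and hence z ≤ (1/2)[13 + √(169 + 4·447330)] = (1/2)[13 + √1789489] ≈ (1/2)(13 + 1337.7178) = 675.3589.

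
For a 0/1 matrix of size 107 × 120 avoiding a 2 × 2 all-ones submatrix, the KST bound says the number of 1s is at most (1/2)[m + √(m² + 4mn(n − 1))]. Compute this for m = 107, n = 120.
z(107, 120; 2, 2) ≤ (1/2)[107 + √(107² + 4·107·120·119)] = (1/2)[107 + √6123289] = 1290.764

Kővári–Sós–Turán: let r_1, ..., r_107 be the row sums and z = Σ r_i the total number of 1s. Each pair of columns can share at most one row with both entries 1 (else a 2×2 all-ones block appears), so Σ_i C(r_i, 2) ≤ C(120, 2) = 7140. By convexity Σ_i C(r_i, 2) ≥ 107·C(z/107, 2) = z(z − 107)/(2·107), giving z² − 107z − 107·120·119 ≤ 0 and hence z ≤ (1/2)[107 + √(11449 + 4·1527960)] = (1/2)[107 + √6123289] ≈ (1/2)(107 + 2474.528) = 1290.764.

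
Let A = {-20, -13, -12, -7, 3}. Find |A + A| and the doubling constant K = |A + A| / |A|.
K = |A + A| / |A| = 15/5 = 3

Enumerate A + A = {a + b : a, b ∈ A}. With |A| = 5, there are |A|^2 = 25 ordered sum pairs; collecting distinct values, A + A = {-40, -33, -32, -27, -26, -25, -24, -20, -19, -17, -14, -10, -9, -4, 6}, so |A + A| = 15. Thus K = 15/5 = 3. For comparison, the minimum possible |A + A| over all 5-element sets is 2·5 − 1 = 9 (so min K = 9/5), attained only by arithmetic progressions.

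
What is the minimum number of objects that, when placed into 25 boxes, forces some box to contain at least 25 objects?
n = (25 − 1)·25 + 1 = 601

By the generalised pigeonhole principle, to guarantee some box contains ≥ r objects we need more than (r − 1) · k objects total. Threshold: n = (r − 1) · k + 1. With r = 25 and k = 25: n = 24 · 25 + 1 = 600 + 1 = 601. For n = 600 = 24 · 25, we can put exactly 24 objects in every box, avoiding 25 in any single one — so 601 is tight.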